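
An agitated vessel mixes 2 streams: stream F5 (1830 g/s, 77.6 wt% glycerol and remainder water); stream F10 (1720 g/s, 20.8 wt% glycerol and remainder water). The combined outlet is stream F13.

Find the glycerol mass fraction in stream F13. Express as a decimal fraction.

0.501

Total flow out = 1830 + 1720 = 3550 g/s.
glycerol in = 1830×0.776 + 1720×0.208 = 1777.8 g/s.
glycerol mass fraction in F13 = 1777.8/3550 = 0.501.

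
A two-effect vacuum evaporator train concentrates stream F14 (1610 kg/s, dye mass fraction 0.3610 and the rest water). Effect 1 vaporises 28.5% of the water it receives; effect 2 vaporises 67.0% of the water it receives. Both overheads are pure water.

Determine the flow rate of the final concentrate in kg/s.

824 kg/s

water in feed = 1610×0.639 = 1028.8 kg/s.
After stage 1: water left = (1−0.285)×1028.8 = 735.58; stream total = 1316.8 kg/s.
After stage 2: water left = (1−0.670)×735.58 = 242.74; final concentrate = 823.95 kg/s.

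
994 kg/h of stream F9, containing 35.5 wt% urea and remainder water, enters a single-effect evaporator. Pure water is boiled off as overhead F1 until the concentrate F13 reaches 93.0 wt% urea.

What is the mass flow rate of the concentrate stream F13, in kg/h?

urea is conserved: 994×0.355 = 352.87 kg/h all reports to the concentrate.
Concentrate = 352.87/(target fraction) = 379.43 kg/h.

379.4 kg/h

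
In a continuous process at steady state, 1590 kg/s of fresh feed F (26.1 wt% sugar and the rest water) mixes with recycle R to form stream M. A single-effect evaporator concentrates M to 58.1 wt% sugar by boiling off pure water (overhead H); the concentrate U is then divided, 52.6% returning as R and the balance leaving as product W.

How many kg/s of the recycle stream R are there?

Overall sugar balance (none leaves overhead): sugar in fresh feed = sugar in product, i.e. 1590×0.261 = (1−0.526)·U·0.581.
U = 414.99/(0.581×0.474) = 1506.9 kg/s.
Recycle R = 0.526×1506.9 = 792.63 kg/s.

792.6 kg/s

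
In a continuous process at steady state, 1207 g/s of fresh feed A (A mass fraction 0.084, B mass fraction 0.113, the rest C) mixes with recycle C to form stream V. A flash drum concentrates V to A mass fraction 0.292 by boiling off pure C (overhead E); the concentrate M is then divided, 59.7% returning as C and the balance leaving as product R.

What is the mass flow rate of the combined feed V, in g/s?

1721 g/s

Overall A balance (none leaves overhead): A in fresh feed = A in product, i.e. 1207×0.084 = (1−0.597)·M·0.292.
M = 101.39/(0.292×0.403) = 861.59 g/s.
Recycle C = 0.597×861.59 = 514.37 g/s.
Combined feed V = 1207 + 514.37 = 1721.4 g/s.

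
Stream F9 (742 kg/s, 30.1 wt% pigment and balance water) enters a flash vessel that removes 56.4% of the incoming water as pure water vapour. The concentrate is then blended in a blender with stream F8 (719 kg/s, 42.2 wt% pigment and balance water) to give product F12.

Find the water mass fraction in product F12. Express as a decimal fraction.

0.549

Vapour removed = 0.564×0.699×742 = 292.52 kg/s; concentrate = 449.48 kg/s.
water reaching the mixer = 226.13 (from concentrate) + 719×0.578 = 641.72 kg/s.
Product flow = 449.48 + 719 = 1168.5 kg/s; water fraction = 0.549.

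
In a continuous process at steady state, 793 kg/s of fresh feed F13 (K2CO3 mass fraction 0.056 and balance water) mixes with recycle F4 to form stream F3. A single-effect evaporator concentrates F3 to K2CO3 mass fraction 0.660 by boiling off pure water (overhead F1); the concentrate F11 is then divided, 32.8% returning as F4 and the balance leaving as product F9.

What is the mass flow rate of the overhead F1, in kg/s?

Overall K2CO3 balance (none leaves overhead): K2CO3 in fresh feed = K2CO3 in product, i.e. 793×0.056 = (1−0.328)·F11·0.660.
F11 = 44.408/(0.660×0.672) = 100.13 kg/s.
Recycle F4 = 0.328×100.13 = 32.841 kg/s.
Combined feed F3 = 793 + 32.841 = 825.84 kg/s.
Overhead F1 = F3 − F11 = 825.84 − 100.13 = 725.72 kg/s.

725.7 kg/s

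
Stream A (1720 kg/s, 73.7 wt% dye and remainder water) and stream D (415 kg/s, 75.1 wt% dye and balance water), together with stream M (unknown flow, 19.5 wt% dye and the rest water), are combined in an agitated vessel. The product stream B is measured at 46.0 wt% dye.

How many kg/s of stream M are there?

Let M be the unknown flow. Total out = 2135 + M.
dye balance: 1579.3 + 0.195·M = 0.460·(2135 + M)
(0.195 − 0.460)·M = 0.460×2135 − 1579.3 = -597.2
M = -597.2 / -0.265 = 2253.6 kg/s

2254 kg/s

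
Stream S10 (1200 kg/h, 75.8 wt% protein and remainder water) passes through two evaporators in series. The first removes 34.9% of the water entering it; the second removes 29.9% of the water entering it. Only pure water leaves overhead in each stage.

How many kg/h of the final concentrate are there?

water in feed = 1200×0.242 = 290.4 kg/h.
After stage 1: water left = (1−0.349)×290.4 = 189.05; stream total = 1098.7 kg/h.
After stage 2: water left = (1−0.299)×189.05 = 132.52; final concentrate = 1042.1 kg/h.

1042 kg/h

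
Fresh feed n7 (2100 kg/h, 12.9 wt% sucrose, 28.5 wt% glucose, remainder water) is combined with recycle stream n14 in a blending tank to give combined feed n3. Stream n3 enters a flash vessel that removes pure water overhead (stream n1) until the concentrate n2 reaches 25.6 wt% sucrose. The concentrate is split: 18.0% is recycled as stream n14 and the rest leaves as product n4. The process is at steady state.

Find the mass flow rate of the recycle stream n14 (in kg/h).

232.3 kg/h

Overall sucrose balance (none leaves overhead): sucrose in fresh feed = sucrose in product, i.e. 2100×0.129 = (1−0.180)·n2·0.256.
n2 = 270.9/(0.256×0.820) = 1290.5 kg/h.
Recycle n14 = 0.180×1290.5 = 232.29 kg/h.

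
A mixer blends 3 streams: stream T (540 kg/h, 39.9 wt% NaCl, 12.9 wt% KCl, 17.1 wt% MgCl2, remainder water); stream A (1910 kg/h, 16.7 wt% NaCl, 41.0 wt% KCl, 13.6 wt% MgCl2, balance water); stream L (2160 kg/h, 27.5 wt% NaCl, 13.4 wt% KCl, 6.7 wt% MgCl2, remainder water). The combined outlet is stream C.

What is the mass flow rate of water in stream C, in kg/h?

water out = water in = 540×0.301 + 1910×0.287 + 2160×0.524 = 1842.6 kg/h.

1843 kg/h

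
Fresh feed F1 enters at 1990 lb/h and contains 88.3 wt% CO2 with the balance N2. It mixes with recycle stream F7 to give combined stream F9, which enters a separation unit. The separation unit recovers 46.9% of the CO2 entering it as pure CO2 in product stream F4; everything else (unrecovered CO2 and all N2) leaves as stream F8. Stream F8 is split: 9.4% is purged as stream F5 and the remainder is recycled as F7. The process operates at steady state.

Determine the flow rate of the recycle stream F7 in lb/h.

N2 enters only via F1 and leaves only via the purge: 1990×0.117 = 0.094×(N2 in F8), and the separation unit passes all N2, so N2 in F9 = N2 in F8 = 2476.9 lb/h.
CO2 in F9: m_A = 1990×0.883 + (1−0.094)·(1−0.469)·m_A, so m_A = 1757.2/0.5189 = 3386.2 lb/h.
F8 = (1−0.469)×3386.2 + 2476.9 = 4275 lb/h.
Recycle F7 = (1−0.094)×4275 = 3873.2 lb/h.

3873 lb/h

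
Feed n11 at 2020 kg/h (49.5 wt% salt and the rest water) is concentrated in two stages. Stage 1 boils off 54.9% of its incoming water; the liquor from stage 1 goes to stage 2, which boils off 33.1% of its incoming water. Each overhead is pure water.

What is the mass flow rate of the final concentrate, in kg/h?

1308 kg/h

water in feed = 2020×0.505 = 1020.1 kg/h.
After stage 1: water left = (1−0.549)×1020.1 = 460.07; stream total = 1460 kg/h.
After stage 2: water left = (1−0.331)×460.07 = 307.78; final concentrate = 1307.7 kg/h.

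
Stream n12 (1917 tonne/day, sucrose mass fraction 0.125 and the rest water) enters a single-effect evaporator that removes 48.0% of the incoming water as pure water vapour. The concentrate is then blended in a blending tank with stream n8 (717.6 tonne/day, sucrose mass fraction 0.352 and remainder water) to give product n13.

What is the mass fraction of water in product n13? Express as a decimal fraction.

0.731

Vapour removed = 0.480×0.875×1917 = 805.14 tonne/day; concentrate = 1111.9 tonne/day.
water reaching the mixer = 872.24 (from concentrate) + 717.6×0.648 = 1337.2 tonne/day.
Product flow = 1111.9 + 717.6 = 1829.5 tonne/day; water fraction = 0.731.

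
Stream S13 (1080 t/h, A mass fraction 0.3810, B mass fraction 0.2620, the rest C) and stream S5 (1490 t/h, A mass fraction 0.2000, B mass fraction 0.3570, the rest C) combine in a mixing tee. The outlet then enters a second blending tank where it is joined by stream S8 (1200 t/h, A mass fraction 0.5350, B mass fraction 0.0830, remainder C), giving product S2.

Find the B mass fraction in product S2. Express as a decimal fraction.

Overall, product flow = 3770 t/h.
B in = 1080×0.262 + 1490×0.357 + 1200×0.083 = 914.49 t/h.
B fraction in S2 = 0.2426.

0.2426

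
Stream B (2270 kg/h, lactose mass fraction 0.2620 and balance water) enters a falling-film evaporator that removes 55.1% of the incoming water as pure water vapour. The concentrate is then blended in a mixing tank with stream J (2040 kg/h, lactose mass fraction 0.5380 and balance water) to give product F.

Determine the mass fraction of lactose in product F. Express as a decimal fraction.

0.4996

Vapour removed = 0.551×0.738×2270 = 923.07 kg/h; concentrate = 1346.9 kg/h.
lactose reaching the mixer = 594.74 (from concentrate) + 2040×0.538 = 1692.3 kg/h.
Product flow = 1346.9 + 2040 = 3386.9 kg/h; lactose fraction = 0.4996.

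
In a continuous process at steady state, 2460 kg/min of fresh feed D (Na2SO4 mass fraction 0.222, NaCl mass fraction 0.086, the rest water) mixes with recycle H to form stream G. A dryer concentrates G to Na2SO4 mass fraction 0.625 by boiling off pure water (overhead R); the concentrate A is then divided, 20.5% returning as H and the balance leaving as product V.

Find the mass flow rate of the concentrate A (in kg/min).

Overall Na2SO4 balance (none leaves overhead): Na2SO4 in fresh feed = Na2SO4 in product, i.e. 2460×0.222 = (1−0.205)·A·0.625.
A = 546.12/(0.625×0.795) = 1099.1 kg/min.

1099 kg/min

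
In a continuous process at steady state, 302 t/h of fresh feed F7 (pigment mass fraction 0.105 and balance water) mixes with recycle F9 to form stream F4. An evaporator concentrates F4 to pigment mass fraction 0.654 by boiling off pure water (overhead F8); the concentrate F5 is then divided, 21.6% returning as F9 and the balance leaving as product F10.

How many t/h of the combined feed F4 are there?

Overall pigment balance (none leaves overhead): pigment in fresh feed = pigment in product, i.e. 302×0.105 = (1−0.216)·F5·0.654.
F5 = 31.71/(0.654×0.784) = 61.845 t/h.
Recycle F9 = 0.216×61.845 = 13.358 t/h.
Combined feed F4 = 302 + 13.358 = 315.36 t/h.

315.4 t/h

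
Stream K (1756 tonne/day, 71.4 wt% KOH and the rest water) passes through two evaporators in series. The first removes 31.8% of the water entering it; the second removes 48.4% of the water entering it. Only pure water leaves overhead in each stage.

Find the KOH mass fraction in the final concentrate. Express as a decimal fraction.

water in feed = 1756×0.286 = 502.22 tonne/day.
After stage 1: water left = (1−0.318)×502.22 = 342.51; stream total = 1596.3 tonne/day.
After stage 2: water left = (1−0.484)×342.51 = 176.74; final concentrate = 1430.5 tonne/day.
KOH fraction = 1253.8/1430.5 = 0.876.

0.876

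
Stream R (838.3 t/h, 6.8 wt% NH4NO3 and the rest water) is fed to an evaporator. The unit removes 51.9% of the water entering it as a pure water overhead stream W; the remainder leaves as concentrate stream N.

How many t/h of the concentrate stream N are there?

water entering = 838.3×0.932 = 781.3 t/h; overhead removed = 0.519×781.3 = 405.49 t/h.
Concentrate = 838.3 − 405.49 = 432.81 t/h.

432.8 t/h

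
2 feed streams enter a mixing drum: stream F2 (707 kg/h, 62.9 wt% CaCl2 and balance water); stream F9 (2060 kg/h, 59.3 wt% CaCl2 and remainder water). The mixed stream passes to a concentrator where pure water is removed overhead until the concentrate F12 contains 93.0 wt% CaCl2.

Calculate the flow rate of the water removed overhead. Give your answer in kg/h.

975.3 kg/h

CaCl2 entering = 707×0.629 + 2060×0.593 = 1666.3 kg/h.
All CaCl2 reports to F12, so F12 = 1666.3/0.930 = 1791.7 kg/h.
Total feed = 2767 kg/h; overhead = 2767 − 1791.7 = 975.3 kg/h.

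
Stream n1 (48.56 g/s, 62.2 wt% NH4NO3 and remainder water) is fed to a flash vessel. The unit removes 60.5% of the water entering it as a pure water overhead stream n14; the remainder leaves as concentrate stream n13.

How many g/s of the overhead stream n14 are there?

11.11 g/s

water entering = 48.56×0.378 = 18.356 g/s; overhead removed = 0.605×18.356 = 11.105 g/s.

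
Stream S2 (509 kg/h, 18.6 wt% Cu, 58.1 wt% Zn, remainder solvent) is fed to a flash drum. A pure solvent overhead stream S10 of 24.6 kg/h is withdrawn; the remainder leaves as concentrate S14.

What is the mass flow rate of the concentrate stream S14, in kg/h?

Concentrate = 509 − 24.6 = 484.4 kg/h.

484.4 kg/h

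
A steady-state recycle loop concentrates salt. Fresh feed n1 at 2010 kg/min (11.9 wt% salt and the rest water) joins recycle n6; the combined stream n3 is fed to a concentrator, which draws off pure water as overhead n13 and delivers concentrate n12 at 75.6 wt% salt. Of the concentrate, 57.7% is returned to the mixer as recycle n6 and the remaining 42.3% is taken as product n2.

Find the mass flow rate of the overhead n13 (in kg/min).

Overall salt balance (none leaves overhead): salt in fresh feed = salt in product, i.e. 2010×0.119 = (1−0.577)·n12·0.756.
n12 = 239.19/(0.756×0.423) = 747.96 kg/min.
Recycle n6 = 0.577×747.96 = 431.58 kg/min.
Combined feed n3 = 2010 + 431.58 = 2441.6 kg/min.
Overhead n13 = n3 − n12 = 2441.6 − 747.96 = 1693.6 kg/min.

1694 kg/min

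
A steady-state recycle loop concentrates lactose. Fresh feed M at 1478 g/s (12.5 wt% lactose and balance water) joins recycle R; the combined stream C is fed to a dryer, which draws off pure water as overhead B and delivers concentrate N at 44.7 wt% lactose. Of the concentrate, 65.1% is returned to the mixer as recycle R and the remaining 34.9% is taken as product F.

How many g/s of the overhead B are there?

1065 g/s

Overall lactose balance (none leaves overhead): lactose in fresh feed = lactose in product, i.e. 1478×0.125 = (1−0.651)·N·0.447.
N = 184.75/(0.447×0.349) = 1184.3 g/s.
Recycle R = 0.651×1184.3 = 770.96 g/s.
Combined feed C = 1478 + 770.96 = 2249 g/s.
Overhead B = C − N = 2249 − 1184.3 = 1064.7 g/s.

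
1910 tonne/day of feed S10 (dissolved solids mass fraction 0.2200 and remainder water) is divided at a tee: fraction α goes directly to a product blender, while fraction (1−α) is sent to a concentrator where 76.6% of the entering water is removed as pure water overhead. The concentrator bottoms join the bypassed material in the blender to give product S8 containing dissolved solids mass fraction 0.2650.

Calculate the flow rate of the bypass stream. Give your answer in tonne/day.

1367 tonne/day

All 1910×0.220 = 420.2 tonne/day of dissolved solids reaches S8, so S8 = 420.2/0.265 = 1585.7 tonne/day and vapour = 324.34 tonne/day.
The evaporator receives (1−α)·1910 of feed at 0.780 water and removes 0.766 of that water:
0.766×0.780×(1−α)×1910 = 324.34
(1−α) = 324.34/1141.2 = 0.2842;  α = 0.7158.
Bypass flow = 0.7158×1910 = 1367.2 tonne/day.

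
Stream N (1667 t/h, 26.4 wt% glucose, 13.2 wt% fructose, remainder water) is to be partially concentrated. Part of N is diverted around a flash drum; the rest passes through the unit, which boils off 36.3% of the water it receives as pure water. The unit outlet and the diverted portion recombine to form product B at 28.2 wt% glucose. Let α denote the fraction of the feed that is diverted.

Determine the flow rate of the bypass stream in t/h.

All 1667×0.264 = 440.09 t/h of glucose reaches B, so B = 440.09/0.282 = 1560.6 t/h and vapour = 106.4 t/h.
The evaporator receives (1−α)·1667 of feed at 0.604 water and removes 0.363 of that water:
0.363×0.604×(1−α)×1667 = 106.4
(1−α) = 106.4/365.49 = 0.2911;  α = 0.7089.
Bypass flow = 0.7089×1667 = 1181.7 t/h.

1182 t/h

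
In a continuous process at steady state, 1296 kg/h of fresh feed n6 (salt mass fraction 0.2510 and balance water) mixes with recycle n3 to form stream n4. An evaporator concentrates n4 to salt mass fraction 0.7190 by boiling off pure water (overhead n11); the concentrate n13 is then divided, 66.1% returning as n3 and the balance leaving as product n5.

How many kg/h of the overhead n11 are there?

Overall salt balance (none leaves overhead): salt in fresh feed = salt in product, i.e. 1296×0.251 = (1−0.661)·n13·0.719.
n13 = 325.3/(0.719×0.339) = 1334.6 kg/h.
Recycle n3 = 0.661×1334.6 = 882.17 kg/h.
Combined feed n4 = 1296 + 882.17 = 2178.2 kg/h.
Overhead n11 = n4 − n13 = 2178.2 − 1334.6 = 843.57 kg/h.

843.6 kg/h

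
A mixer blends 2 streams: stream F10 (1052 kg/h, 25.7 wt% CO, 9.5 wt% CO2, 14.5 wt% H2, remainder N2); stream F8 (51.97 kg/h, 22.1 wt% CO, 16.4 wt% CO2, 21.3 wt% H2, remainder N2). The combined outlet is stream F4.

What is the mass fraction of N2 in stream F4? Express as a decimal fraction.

Total flow out = 1052 + 51.97 = 1104 kg/h.
N2 in = 1052×0.503 + 51.97×0.402 = 550.05 kg/h.
N2 mass fraction in F4 = 550.05/1104 = 0.4982.

0.4982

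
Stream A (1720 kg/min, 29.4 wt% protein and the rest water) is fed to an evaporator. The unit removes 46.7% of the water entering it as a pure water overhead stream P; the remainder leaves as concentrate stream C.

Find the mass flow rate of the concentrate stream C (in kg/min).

1153 kg/min

water entering = 1720×0.706 = 1214.3 kg/min; overhead removed = 0.467×1214.3 = 567.09 kg/min.
Concentrate = 1720 − 567.09 = 1152.9 kg/min.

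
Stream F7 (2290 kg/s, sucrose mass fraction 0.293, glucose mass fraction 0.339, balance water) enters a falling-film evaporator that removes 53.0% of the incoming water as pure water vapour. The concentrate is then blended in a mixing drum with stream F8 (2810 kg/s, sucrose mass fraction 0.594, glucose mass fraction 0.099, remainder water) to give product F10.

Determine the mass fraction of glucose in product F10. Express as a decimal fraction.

0.227

Vapour removed = 0.530×0.368×2290 = 446.64 kg/s; concentrate = 1843.4 kg/s.
glucose reaching the mixer = 776.31 (from concentrate) + 2810×0.099 = 1054.5 kg/s.
Product flow = 1843.4 + 2810 = 4653.4 kg/s; glucose fraction = 0.227.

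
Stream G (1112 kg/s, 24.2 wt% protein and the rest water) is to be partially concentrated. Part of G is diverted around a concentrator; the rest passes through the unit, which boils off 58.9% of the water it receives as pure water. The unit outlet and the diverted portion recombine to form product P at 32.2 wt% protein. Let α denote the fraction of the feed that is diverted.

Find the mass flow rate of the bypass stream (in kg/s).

All 1112×0.242 = 269.1 kg/s of protein reaches P, so P = 269.1/0.322 = 835.73 kg/s and vapour = 276.27 kg/s.
The evaporator receives (1−α)·1112 of feed at 0.758 water and removes 0.589 of that water:
0.589×0.758×(1−α)×1112 = 276.27
(1−α) = 276.27/496.47 = 0.5565;  α = 0.4435.
Bypass flow = 0.4435×1112 = 493.19 kg/s.

493.2 kg/s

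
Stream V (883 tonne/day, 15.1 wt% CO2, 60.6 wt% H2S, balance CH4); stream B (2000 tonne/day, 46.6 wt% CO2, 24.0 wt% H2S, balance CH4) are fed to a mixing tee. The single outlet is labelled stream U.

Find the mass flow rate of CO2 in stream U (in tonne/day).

CO2 out = CO2 in = 883×0.151 + 2000×0.466 = 1065.3 tonne/day.

1065 tonne/day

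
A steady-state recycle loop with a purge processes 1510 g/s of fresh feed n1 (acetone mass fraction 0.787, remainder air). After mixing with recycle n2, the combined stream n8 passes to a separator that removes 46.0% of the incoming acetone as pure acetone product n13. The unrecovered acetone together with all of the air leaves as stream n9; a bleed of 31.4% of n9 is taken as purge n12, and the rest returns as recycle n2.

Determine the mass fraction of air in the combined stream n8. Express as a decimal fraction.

0.352

air enters only via n1 and leaves only via the purge: 1510×0.213 = 0.314×(air in n9), and the separator passes all air, so air in n8 = air in n9 = 1024.3 g/s.
acetone in n8: m_A = 1510×0.787 + (1−0.314)·(1−0.460)·m_A, so m_A = 1188.4/0.6296 = 1887.6 g/s.
n8 = 1887.6 + 1024.3 = 2911.9 g/s.
air fraction in n8 = 1024.3/2911.9 = 0.352.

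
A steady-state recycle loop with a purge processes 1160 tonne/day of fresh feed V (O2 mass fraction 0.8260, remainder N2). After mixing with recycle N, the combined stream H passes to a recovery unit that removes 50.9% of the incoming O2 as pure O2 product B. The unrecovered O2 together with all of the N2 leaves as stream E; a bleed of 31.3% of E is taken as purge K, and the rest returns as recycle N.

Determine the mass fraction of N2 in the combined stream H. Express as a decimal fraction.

0.3084

N2 enters only via V and leaves only via the purge: 1160×0.174 = 0.313×(N2 in E), and the recovery unit passes all N2, so N2 in H = N2 in E = 644.86 tonne/day.
O2 in H: m_A = 1160×0.826 + (1−0.313)·(1−0.509)·m_A, so m_A = 958.16/0.6627 = 1445.9 tonne/day.
H = 1445.9 + 644.86 = 2090.7 tonne/day.
N2 fraction in H = 644.86/2090.7 = 0.3084.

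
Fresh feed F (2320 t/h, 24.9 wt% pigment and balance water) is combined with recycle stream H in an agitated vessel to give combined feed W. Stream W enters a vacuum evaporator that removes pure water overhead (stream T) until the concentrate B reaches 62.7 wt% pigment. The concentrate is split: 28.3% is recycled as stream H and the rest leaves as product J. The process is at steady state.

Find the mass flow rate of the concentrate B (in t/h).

Overall pigment balance (none leaves overhead): pigment in fresh feed = pigment in product, i.e. 2320×0.249 = (1−0.283)·B·0.627.
B = 577.68/(0.627×0.717) = 1285 t/h.

1285 t/h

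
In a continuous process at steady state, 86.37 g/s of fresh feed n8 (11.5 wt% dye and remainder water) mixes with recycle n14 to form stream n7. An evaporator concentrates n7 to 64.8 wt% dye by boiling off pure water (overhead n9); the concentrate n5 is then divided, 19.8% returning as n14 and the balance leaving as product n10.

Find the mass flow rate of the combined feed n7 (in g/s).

Overall dye balance (none leaves overhead): dye in fresh feed = dye in product, i.e. 86.37×0.115 = (1−0.198)·n5·0.648.
n5 = 9.9326/(0.648×0.802) = 19.112 g/s.
Recycle n14 = 0.198×19.112 = 3.7842 g/s.
Combined feed n7 = 86.37 + 3.7842 = 90.154 g/s.

90.15 g/s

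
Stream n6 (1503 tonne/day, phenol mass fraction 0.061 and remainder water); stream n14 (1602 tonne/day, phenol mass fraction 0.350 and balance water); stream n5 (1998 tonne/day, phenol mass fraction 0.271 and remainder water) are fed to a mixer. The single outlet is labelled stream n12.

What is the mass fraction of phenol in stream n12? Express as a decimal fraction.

0.234

Total flow out = 1503 + 1602 + 1998 = 5103 tonne/day.
phenol in = 1503×0.061 + 1602×0.350 + 1998×0.271 = 1193.8 tonne/day.
phenol mass fraction in n12 = 1193.8/5103 = 0.234.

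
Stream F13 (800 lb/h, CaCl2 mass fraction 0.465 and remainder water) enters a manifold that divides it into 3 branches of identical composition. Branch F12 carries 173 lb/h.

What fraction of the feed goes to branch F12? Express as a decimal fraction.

0.216

Fraction to F12 = 173/800 = 0.2162.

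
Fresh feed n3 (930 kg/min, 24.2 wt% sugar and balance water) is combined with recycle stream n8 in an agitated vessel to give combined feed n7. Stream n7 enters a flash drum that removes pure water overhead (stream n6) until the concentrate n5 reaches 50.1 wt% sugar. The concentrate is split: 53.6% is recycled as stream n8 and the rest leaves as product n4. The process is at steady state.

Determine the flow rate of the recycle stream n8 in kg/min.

518.9 kg/min

Overall sugar balance (none leaves overhead): sugar in fresh feed = sugar in product, i.e. 930×0.242 = (1−0.536)·n5·0.501.
n5 = 225.06/(0.501×0.464) = 968.15 kg/min.
Recycle n8 = 0.536×968.15 = 518.93 kg/min.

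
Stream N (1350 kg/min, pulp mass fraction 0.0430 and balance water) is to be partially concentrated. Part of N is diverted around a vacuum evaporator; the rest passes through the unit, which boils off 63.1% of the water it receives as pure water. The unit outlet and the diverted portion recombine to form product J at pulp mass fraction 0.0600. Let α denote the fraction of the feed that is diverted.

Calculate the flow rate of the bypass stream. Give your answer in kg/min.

716.6 kg/min

All 1350×0.043 = 58.05 kg/min of pulp reaches J, so J = 58.05/0.060 = 967.5 kg/min and vapour = 382.5 kg/min.
The evaporator receives (1−α)·1350 of feed at 0.957 water and removes 0.631 of that water:
0.631×0.957×(1−α)×1350 = 382.5
(1−α) = 382.5/815.22 = 0.4692;  α = 0.5308.
Bypass flow = 0.5308×1350 = 716.58 kg/min.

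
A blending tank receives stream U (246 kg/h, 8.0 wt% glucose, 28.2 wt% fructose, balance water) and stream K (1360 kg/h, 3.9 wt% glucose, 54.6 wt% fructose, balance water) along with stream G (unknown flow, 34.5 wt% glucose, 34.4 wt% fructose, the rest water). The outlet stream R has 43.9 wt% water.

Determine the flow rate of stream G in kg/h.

127.5 kg/h

Let G be the unknown flow. Total out = 1606 + G.
water balance: 721.35 + 0.311·G = 0.439·(1606 + G)
(0.311 − 0.439)·G = 0.439×1606 − 721.35 = -16.314
G = -16.314 / -0.128 = 127.45 kg/h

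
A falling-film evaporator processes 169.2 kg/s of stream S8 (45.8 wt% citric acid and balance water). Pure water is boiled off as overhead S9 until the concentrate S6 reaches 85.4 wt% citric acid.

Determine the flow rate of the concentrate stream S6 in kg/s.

citric acid is conserved: 169.2×0.458 = 77.494 kg/s all reports to the concentrate.
Concentrate = 77.494/(target fraction) = 90.742 kg/s.

90.74 kg/s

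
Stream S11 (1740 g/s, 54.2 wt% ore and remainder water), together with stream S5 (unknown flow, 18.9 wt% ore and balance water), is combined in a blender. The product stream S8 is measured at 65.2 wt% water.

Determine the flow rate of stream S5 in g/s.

2123 g/s

Let S5 be the unknown flow. Total out = 1740 + S5.
water balance: 796.92 + 0.811·S5 = 0.652·(1740 + S5)
(0.811 − 0.652)·S5 = 0.652×1740 − 796.92 = 337.56
S5 = 337.56 / 0.159 = 2123 g/s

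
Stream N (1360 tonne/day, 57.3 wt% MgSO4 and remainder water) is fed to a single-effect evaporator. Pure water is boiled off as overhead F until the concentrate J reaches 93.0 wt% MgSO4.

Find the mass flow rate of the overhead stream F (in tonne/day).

522.1 tonne/day

MgSO4 is conserved: 1360×0.573 = 779.28 tonne/day all reports to the concentrate.
Concentrate = 779.28/(target fraction) = 837.94 tonne/day.
Overhead = 1360 − 837.94 = 522.06 tonne/day.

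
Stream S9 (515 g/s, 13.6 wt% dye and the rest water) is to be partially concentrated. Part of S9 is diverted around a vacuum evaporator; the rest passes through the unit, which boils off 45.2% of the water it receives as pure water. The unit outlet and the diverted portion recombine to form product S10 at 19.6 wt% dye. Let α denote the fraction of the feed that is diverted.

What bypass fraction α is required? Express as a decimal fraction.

All 515×0.136 = 70.04 g/s of dye reaches S10, so S10 = 70.04/0.196 = 357.35 g/s and vapour = 157.65 g/s.
The evaporator receives (1−α)·515 of feed at 0.864 water and removes 0.452 of that water:
0.452×0.864×(1−α)×515 = 157.65
(1−α) = 157.65/201.12 = 0.7839;  α = 0.2161.

0.216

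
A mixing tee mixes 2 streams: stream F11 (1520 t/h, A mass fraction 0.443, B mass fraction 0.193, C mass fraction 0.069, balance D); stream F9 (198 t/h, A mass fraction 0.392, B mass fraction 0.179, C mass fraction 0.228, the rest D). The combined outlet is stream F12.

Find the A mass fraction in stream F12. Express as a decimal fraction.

Total flow out = 1520 + 198 = 1718 t/h.
A in = 1520×0.443 + 198×0.392 = 750.98 t/h.
A mass fraction in F12 = 750.98/1718 = 0.437.

0.437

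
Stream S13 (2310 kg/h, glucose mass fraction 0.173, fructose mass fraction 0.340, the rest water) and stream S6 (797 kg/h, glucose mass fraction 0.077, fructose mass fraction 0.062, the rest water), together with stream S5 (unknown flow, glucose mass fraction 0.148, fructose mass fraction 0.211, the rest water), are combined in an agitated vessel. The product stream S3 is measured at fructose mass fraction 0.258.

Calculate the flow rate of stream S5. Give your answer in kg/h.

Let S5 be the unknown flow. Total out = 3107 + S5.
fructose balance: 834.81 + 0.211·S5 = 0.258·(3107 + S5)
(0.211 − 0.258)·S5 = 0.258×3107 − 834.81 = -33.208
S5 = -33.208 / -0.047 = 706.55 kg/h

706.6 kg/h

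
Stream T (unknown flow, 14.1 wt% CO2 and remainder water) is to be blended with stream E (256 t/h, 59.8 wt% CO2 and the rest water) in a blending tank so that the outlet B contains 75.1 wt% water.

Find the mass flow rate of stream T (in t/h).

Let T be the unknown flow. Total out = 256 + T.
water balance: 102.91 + 0.859·T = 0.751·(256 + T)
(0.859 − 0.751)·T = 0.751×256 − 102.91 = 89.344
T = 89.344 / 0.108 = 827.26 t/h

827.3 t/h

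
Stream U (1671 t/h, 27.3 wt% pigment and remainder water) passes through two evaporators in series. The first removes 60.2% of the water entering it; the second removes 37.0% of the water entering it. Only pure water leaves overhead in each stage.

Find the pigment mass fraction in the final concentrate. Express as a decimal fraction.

0.5996

water in feed = 1671×0.727 = 1214.8 t/h.
After stage 1: water left = (1−0.602)×1214.8 = 483.5; stream total = 939.68 t/h.
After stage 2: water left = (1−0.370)×483.5 = 304.6; final concentrate = 760.79 t/h.
pigment fraction = 456.18/760.79 = 0.5996.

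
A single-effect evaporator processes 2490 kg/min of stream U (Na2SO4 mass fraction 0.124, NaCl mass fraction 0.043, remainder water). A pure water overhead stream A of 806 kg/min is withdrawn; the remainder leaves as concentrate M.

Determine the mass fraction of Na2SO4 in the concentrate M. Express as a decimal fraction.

0.183

Na2SO4 is not removed: 2490×0.124 = 308.76 kg/min of Na2SO4 enters M.
Concentrate = 2490 − 806 = 1684 kg/min.
Mass fraction = 308.76/1684 = 0.183.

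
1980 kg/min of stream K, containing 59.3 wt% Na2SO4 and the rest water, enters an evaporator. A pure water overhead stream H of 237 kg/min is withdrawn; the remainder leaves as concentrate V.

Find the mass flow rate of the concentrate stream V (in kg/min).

Concentrate = 1980 − 237 = 1743 kg/min.

1743 kg/min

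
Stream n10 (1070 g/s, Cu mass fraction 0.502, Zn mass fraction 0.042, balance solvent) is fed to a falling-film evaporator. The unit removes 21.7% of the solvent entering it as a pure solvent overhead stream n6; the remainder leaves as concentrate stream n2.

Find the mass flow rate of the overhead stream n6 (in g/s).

solvent entering = 1070×0.456 = 487.92 g/s; overhead removed = 0.217×487.92 = 105.88 g/s.

105.9 g/s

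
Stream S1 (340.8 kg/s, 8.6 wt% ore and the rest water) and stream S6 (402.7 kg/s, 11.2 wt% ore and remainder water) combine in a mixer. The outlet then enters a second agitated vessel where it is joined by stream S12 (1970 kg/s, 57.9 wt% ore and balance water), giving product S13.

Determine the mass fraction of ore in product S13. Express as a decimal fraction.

Overall, product flow = 2713.5 kg/s.
ore in = 340.8×0.086 + 402.7×0.112 + 1970×0.579 = 1215 kg/s.
ore fraction in S13 = 0.448.

0.448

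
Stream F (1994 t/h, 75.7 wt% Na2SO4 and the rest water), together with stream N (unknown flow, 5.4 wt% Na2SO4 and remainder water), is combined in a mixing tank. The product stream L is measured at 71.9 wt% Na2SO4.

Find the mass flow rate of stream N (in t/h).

113.9 t/h

Let N be the unknown flow. Total out = 1994 + N.
Na2SO4 balance: 1509.5 + 0.054·N = 0.719·(1994 + N)
(0.054 − 0.719)·N = 0.719×1994 − 1509.5 = -75.772
N = -75.772 / -0.665 = 113.94 t/h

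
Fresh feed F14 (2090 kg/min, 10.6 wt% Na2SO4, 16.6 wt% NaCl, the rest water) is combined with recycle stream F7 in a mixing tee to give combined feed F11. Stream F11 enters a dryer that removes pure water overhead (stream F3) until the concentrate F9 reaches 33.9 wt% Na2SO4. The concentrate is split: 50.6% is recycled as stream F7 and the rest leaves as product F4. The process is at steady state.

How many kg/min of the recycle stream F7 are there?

669.4 kg/min

Overall Na2SO4 balance (none leaves overhead): Na2SO4 in fresh feed = Na2SO4 in product, i.e. 2090×0.106 = (1−0.506)·F9·0.339.
F9 = 221.54/(0.339×0.494) = 1322.9 kg/min.
Recycle F7 = 0.506×1322.9 = 669.39 kg/min.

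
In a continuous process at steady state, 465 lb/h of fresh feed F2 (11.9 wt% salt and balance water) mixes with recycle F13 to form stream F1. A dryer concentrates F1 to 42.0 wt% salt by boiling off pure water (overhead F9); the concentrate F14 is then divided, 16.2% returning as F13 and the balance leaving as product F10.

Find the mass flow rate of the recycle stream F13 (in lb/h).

Overall salt balance (none leaves overhead): salt in fresh feed = salt in product, i.e. 465×0.119 = (1−0.162)·F14·0.420.
F14 = 55.335/(0.420×0.838) = 157.22 lb/h.
Recycle F13 = 0.162×157.22 = 25.47 lb/h.

25.47 lb/h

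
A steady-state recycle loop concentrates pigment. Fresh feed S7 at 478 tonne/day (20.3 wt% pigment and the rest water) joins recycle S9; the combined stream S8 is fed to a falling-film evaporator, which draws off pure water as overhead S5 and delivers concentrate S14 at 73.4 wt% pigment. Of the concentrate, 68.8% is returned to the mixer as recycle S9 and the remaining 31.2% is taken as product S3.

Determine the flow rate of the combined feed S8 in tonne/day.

Overall pigment balance (none leaves overhead): pigment in fresh feed = pigment in product, i.e. 478×0.203 = (1−0.688)·S14·0.734.
S14 = 97.034/(0.734×0.312) = 423.71 tonne/day.
Recycle S9 = 0.688×423.71 = 291.52 tonne/day.
Combined feed S8 = 478 + 291.52 = 769.52 tonne/day.

769.5 tonne/day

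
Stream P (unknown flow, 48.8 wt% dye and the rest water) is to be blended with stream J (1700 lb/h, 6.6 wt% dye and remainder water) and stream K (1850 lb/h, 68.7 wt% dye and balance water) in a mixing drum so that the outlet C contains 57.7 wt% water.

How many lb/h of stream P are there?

1823 lb/h

Let P be the unknown flow. Total out = 3550 + P.
water balance: 2166.9 + 0.512·P = 0.577·(3550 + P)
(0.512 − 0.577)·P = 0.577×3550 − 2166.9 = -118.5
P = -118.5 / -0.065 = 1823.1 lb/h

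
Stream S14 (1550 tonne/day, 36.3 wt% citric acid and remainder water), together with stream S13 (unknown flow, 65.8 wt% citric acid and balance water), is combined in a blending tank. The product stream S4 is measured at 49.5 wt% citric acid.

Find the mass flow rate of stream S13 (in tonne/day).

1255 tonne/day

Let S13 be the unknown flow. Total out = 1550 + S13.
citric acid balance: 562.65 + 0.658·S13 = 0.495·(1550 + S13)
(0.658 − 0.495)·S13 = 0.495×1550 − 562.65 = 204.6
S13 = 204.6 / 0.163 = 1255.2 tonne/day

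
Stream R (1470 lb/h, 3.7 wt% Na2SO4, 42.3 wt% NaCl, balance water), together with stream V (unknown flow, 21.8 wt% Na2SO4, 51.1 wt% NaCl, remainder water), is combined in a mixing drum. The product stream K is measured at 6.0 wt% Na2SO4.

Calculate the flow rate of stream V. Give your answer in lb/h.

214 lb/h

Let V be the unknown flow. Total out = 1470 + V.
Na2SO4 balance: 54.39 + 0.218·V = 0.060·(1470 + V)
(0.218 − 0.060)·V = 0.060×1470 − 54.39 = 33.81
V = 33.81 / 0.158 = 213.99 lb/h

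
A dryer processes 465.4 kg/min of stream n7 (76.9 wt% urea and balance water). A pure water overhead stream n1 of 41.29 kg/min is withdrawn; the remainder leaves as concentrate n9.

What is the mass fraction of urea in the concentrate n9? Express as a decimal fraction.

urea is not removed: 465.4×0.769 = 357.89 kg/min of urea enters n9.
Concentrate = 465.4 − 41.29 = 424.11 kg/min.
Mass fraction = 357.89/424.11 = 0.844.

0.844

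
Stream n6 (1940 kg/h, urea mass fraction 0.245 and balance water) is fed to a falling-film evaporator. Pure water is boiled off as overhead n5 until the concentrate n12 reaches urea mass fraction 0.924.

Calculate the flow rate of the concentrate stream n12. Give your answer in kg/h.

urea is conserved: 1940×0.245 = 475.3 kg/h all reports to the concentrate.
Concentrate = 475.3/(target fraction) = 514.39 kg/h.

514.4 kg/h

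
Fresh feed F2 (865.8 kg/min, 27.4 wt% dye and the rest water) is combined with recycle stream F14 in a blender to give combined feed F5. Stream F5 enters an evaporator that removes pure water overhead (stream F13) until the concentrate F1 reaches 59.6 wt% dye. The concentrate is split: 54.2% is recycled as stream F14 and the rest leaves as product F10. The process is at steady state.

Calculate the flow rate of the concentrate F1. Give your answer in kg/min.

Overall dye balance (none leaves overhead): dye in fresh feed = dye in product, i.e. 865.8×0.274 = (1−0.542)·F1·0.596.
F1 = 237.23/(0.596×0.458) = 869.07 kg/min.

869.1 kg/min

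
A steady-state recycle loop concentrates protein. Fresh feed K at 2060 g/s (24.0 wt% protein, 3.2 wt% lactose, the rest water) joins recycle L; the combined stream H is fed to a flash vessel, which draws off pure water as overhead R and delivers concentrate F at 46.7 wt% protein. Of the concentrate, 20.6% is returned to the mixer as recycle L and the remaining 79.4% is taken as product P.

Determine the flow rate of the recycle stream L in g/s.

Overall protein balance (none leaves overhead): protein in fresh feed = protein in product, i.e. 2060×0.240 = (1−0.206)·F·0.467.
F = 494.4/(0.467×0.794) = 1333.3 g/s.
Recycle L = 0.206×1333.3 = 274.67 g/s.

274.7 g/s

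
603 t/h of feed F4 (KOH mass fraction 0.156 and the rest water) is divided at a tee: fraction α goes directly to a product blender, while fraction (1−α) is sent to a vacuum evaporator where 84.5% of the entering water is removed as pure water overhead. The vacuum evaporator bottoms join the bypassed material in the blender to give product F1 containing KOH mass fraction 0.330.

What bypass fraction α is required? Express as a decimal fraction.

0.261

All 603×0.156 = 94.068 t/h of KOH reaches F1, so F1 = 94.068/0.330 = 285.05 t/h and vapour = 317.95 t/h.
The evaporator receives (1−α)·603 of feed at 0.844 water and removes 0.845 of that water:
0.845×0.844×(1−α)×603 = 317.95
(1−α) = 317.95/430.05 = 0.7393;  α = 0.2607.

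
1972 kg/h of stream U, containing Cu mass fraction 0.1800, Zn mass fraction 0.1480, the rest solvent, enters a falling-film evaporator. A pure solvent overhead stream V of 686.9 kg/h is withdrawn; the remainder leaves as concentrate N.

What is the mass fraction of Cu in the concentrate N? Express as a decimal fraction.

0.2762

Cu is not removed: 1972×0.180 = 354.96 kg/h of Cu enters N.
Concentrate = 1972 − 686.9 = 1285.1 kg/h.
Mass fraction = 354.96/1285.1 = 0.2762.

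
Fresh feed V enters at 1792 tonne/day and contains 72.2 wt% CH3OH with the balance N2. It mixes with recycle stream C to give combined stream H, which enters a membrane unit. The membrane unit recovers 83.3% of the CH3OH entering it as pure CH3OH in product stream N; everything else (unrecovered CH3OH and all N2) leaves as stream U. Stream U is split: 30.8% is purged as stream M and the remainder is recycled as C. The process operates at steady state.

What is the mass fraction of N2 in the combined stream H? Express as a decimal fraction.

0.5251

N2 enters only via V and leaves only via the purge: 1792×0.278 = 0.308×(N2 in U), and the membrane unit passes all N2, so N2 in H = N2 in U = 1617.5 tonne/day.
CH3OH in H: m_A = 1792×0.722 + (1−0.308)·(1−0.833)·m_A, so m_A = 1293.8/0.8844 = 1462.9 tonne/day.
H = 1462.9 + 1617.5 = 3080.3 tonne/day.
N2 fraction in H = 1617.5/3080.3 = 0.5251.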